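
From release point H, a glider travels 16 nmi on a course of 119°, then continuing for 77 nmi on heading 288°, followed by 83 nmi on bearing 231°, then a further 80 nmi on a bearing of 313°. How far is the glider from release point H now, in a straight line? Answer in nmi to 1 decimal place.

183.2 nmi

Leg 1 (119°, 16 nmi): east 16 sin 119° = 13.99, north 16 cos 119° = -7.76
Leg 2 (288°, 77 nmi): east 77 sin 288° = -73.23, north 77 cos 288° = 23.79
Leg 3 (231°, 83 nmi): east 83 sin 231° = -64.50, north 83 cos 231° = -52.23
Leg 4 (313°, 80 nmi): east 80 sin 313° = -58.51, north 80 cos 313° = 54.56
Net: -182.25 east, 18.36 north. Distance = √((-182.25)² + (18.36)²) = 183.172 nmi.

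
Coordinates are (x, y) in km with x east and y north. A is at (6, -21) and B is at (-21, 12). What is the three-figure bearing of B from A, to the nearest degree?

Δeast = -21 − 6 = -27.00; Δnorth = 12 − -21 = 33.00.
Bearing = atan2(Δeast, Δnorth) mod 360° = 320.71° ≈ 321°.

321°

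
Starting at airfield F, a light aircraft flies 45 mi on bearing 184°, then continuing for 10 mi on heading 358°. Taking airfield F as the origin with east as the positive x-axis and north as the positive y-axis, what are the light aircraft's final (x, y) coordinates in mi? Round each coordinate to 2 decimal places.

Leg 1 (184°, 45 mi): east 45 sin 184° = -3.14, north 45 cos 184° = -44.89
Leg 2 (358°, 10 mi): east 10 sin 358° = -0.35, north 10 cos 358° = 9.99
Summing: -3.49 mi east, -34.90 mi north → (-3.49, -34.90).

(-3.49, -34.90)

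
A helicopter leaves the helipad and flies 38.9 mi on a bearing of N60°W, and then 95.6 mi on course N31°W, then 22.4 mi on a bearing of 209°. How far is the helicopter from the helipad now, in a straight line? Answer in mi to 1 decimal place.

Leg 1 (N60°W, 38.9 mi): east 38.9 sin 300° = -33.69, north 38.9 cos 300° = 19.45
Leg 2 (N31°W, 95.6 mi): east 95.6 sin 329° = -49.24, north 95.6 cos 329° = 81.95
Leg 3 (209°, 22.4 mi): east 22.4 sin 209° = -10.86, north 22.4 cos 209° = -19.59
Net: -93.79 east, 81.80 north. Distance = √((-93.79)² + (81.80)²) = 124.449 mi.

124.4 mi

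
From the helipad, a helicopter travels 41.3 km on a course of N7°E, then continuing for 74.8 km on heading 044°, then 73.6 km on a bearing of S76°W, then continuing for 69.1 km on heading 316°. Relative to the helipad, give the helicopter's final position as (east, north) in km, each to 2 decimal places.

Leg 1 (N7°E, 41.3 km): east 41.3 sin 7° = 5.03, north 41.3 cos 7° = 40.99
Leg 2 (044°, 74.8 km): east 74.8 sin 44° = 51.96, north 74.8 cos 44° = 53.81
Leg 3 (S76°W, 73.6 km): east 73.6 sin 256° = -71.41, north 73.6 cos 256° = -17.81
Leg 4 (316°, 69.1 km): east 69.1 sin 316° = -48.00, north 69.1 cos 316° = 49.71
Summing: -62.42 km east, 126.70 km north → (-62.42, 126.70).

(-62.42, 126.70)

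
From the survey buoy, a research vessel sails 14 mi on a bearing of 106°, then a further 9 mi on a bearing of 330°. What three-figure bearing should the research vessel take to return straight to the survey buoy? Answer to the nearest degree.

Leg 1 (106°, 14 mi): east 14 sin 106° = 13.46, north 14 cos 106° = -3.86
Leg 2 (330°, 9 mi): east 9 sin 330° = -4.50, north 9 cos 330° = 7.79
Net displacement: 8.96 east, 3.94 north. Direction back to start is (-8.96, -3.94): bearing = atan2(-8.96, -3.94) mod 360° = 246.28° ≈ 246°.

246°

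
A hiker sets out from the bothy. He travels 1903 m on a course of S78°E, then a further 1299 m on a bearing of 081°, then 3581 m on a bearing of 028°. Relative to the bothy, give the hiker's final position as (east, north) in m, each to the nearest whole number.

Leg 1 (S78°E, 1903 m): east 1903 sin 102° = 1861.41, north 1903 cos 102° = -395.66
Leg 2 (081°, 1299 m): east 1299 sin 81° = 1283.01, north 1299 cos 81° = 203.21
Leg 3 (028°, 3581 m): east 3581 sin 28° = 1681.18, north 3581 cos 28° = 3161.84
Summing: 4825.60 m east, 2969.39 m north → (4826, 2969).

(4826, 2969)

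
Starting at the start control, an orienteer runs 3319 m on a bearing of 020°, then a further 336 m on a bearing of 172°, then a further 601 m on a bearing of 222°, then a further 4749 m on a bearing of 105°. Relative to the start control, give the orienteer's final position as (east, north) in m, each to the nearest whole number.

(5367, 1110)

Leg 1 (020°, 3319 m): east 3319 sin 20° = 1135.16, north 3319 cos 20° = 3118.84
Leg 2 (172°, 336 m): east 336 sin 172° = 46.76, north 336 cos 172° = -332.73
Leg 3 (222°, 601 m): east 601 sin 222° = -402.15, north 601 cos 222° = -446.63
Leg 4 (105°, 4749 m): east 4749 sin 105° = 4587.18, north 4749 cos 105° = -1229.13
Summing: 5366.96 m east, 1110.35 m north → (5367, 1110).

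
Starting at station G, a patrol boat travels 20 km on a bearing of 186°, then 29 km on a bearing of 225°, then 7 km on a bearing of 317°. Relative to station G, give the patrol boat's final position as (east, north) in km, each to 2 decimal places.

(-27.37, -35.28)

Leg 1 (186°, 20 km): east 20 sin 186° = -2.09, north 20 cos 186° = -19.89
Leg 2 (225°, 29 km): east 29 sin 225° = -20.51, north 29 cos 225° = -20.51
Leg 3 (317°, 7 km): east 7 sin 317° = -4.77, north 7 cos 317° = 5.12
Summing: -27.37 km east, -35.28 km north → (-27.37, -35.28).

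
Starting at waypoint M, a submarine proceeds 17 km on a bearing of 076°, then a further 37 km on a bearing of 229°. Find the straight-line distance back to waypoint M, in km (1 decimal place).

Leg 1 (076°, 17 km): east 17 sin 76° = 16.50, north 17 cos 76° = 4.11
Leg 2 (229°, 37 km): east 37 sin 229° = -27.92, north 37 cos 229° = -24.27
Net: -11.43 east, -20.16 north. Distance = √((-11.43)² + (-20.16)²) = 23.176 km.

23.2 km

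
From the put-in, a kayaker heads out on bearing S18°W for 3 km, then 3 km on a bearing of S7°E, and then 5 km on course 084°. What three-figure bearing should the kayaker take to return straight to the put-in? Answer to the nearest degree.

320°

Leg 1 (S18°W, 3 km): east 3 sin 198° = -0.93, north 3 cos 198° = -2.85
Leg 2 (S7°E, 3 km): east 3 sin 173° = 0.37, north 3 cos 173° = -2.98
Leg 3 (084°, 5 km): east 5 sin 84° = 4.97, north 5 cos 84° = 0.52
Net displacement: 4.41 east, -5.31 north. Direction back to start is (-4.41, 5.31): bearing = atan2(-4.41, 5.31) mod 360° = 320.27° ≈ 320°.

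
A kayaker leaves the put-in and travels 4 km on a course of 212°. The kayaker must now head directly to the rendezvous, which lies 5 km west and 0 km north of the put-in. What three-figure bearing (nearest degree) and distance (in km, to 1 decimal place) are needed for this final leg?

320°, 4.5 km

Leg 1 (212°, 4 km): east 4 sin 212° = -2.12, north 4 cos 212° = -3.39
Current position: (-2.12, -3.39). Target: (-5, 0). Remaining: Δeast = -2.88, Δnorth = 3.39.
Bearing = atan2(-2.88, 3.39) mod 360° = 319.67°; distance = √((-2.88)² + (3.39)²) = 4.450 km.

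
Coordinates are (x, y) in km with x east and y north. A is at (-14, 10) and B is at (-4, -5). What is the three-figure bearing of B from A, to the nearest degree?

146°

Δeast = -4 − -14 = 10.00; Δnorth = -5 − 10 = -15.00.
Bearing = atan2(Δeast, Δnorth) mod 360° = 146.31° ≈ 146°.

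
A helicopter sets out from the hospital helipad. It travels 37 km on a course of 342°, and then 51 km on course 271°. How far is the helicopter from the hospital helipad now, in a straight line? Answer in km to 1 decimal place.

Leg 1 (342°, 37 km): east 37 sin 342° = -11.43, north 37 cos 342° = 35.19
Leg 2 (271°, 51 km): east 51 sin 271° = -50.99, north 51 cos 271° = 0.89
Net: -62.43 east, 36.08 north. Distance = √((-62.43)² + (36.08)²) = 72.102 km.

72.1 km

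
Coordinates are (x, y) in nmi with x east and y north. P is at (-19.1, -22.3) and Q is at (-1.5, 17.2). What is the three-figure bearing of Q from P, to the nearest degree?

024°

Δeast = -1.5 − -19.1 = 17.60; Δnorth = 17.2 − -22.3 = 39.50.
Bearing = atan2(Δeast, Δnorth) mod 360° = 24.02° ≈ 024°.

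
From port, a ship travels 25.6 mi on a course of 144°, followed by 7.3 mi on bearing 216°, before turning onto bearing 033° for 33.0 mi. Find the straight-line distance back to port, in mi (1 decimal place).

28.7 mi

Leg 1 (144°, 25.6 mi): east 25.6 sin 144° = 15.05, north 25.6 cos 144° = -20.71
Leg 2 (216°, 7.3 mi): east 7.3 sin 216° = -4.29, north 7.3 cos 216° = -5.91
Leg 3 (033°, 33.0 mi): east 33.0 sin 33° = 17.97, north 33.0 cos 33° = 27.68
Net: 28.73 east, 1.06 north. Distance = √((28.73)² + (1.06)²) = 28.749 mi.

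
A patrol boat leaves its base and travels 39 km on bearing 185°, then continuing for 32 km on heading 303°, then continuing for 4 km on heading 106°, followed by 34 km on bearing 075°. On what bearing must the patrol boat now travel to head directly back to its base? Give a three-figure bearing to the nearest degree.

335°

Leg 1 (185°, 39 km): east 39 sin 185° = -3.40, north 39 cos 185° = -38.85
Leg 2 (303°, 32 km): east 32 sin 303° = -26.84, north 32 cos 303° = 17.43
Leg 3 (106°, 4 km): east 4 sin 106° = 3.85, north 4 cos 106° = -1.10
Leg 4 (075°, 34 km): east 34 sin 75° = 32.84, north 34 cos 75° = 8.80
Net displacement: 6.45 east, -13.73 north. Direction back to start is (-6.45, 13.73): bearing = atan2(-6.45, 13.73) mod 360° = 334.83° ≈ 335°.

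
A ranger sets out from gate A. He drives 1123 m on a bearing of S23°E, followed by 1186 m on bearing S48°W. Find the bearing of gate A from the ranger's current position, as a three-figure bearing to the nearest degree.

014°

Leg 1 (S23°E, 1123 m): east 1123 sin 157° = 438.79, north 1123 cos 157° = -1033.73
Leg 2 (S48°W, 1186 m): east 1186 sin 228° = -881.37, north 1186 cos 228° = -793.59
Net displacement: -442.58 east, -1827.32 north. Direction back to start is (442.58, 1827.32): bearing = atan2(442.58, 1827.32) mod 360° = 13.61° ≈ 014°.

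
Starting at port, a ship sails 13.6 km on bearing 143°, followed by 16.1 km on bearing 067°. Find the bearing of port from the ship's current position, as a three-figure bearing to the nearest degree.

Leg 1 (143°, 13.6 km): east 13.6 sin 143° = 8.18, north 13.6 cos 143° = -10.86
Leg 2 (067°, 16.1 km): east 16.1 sin 67° = 14.82, north 16.1 cos 67° = 6.29
Net displacement: 23.00 east, -4.57 north. Direction back to start is (-23.00, 4.57): bearing = atan2(-23.00, 4.57) mod 360° = 281.24° ≈ 281°.

281°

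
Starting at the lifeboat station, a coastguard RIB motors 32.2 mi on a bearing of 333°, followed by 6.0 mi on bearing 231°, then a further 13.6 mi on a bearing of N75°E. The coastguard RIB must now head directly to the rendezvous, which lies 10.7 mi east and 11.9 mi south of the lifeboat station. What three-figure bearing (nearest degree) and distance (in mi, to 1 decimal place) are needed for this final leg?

Leg 1 (333°, 32.2 mi): east 32.2 sin 333° = -14.62, north 32.2 cos 333° = 28.69
Leg 2 (231°, 6.0 mi): east 6.0 sin 231° = -4.66, north 6.0 cos 231° = -3.78
Leg 3 (N75°E, 13.6 mi): east 13.6 sin 75° = 13.14, north 13.6 cos 75° = 3.52
Current position: (-6.14, 28.43). Target: (10.7, -11.9). Remaining: Δeast = 16.84, Δnorth = -40.33.
Bearing = atan2(16.84, -40.33) mod 360° = 157.33°; distance = √((16.84)² + (-40.33)²) = 43.711 mi.

157°, 43.7 mi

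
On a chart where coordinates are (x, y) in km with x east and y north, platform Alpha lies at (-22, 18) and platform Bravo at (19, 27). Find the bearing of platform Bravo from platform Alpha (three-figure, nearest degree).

Δeast = 19 − -22 = 41.00; Δnorth = 27 − 18 = 9.00.
Bearing = atan2(Δeast, Δnorth) mod 360° = 77.62° ≈ 078°.

078°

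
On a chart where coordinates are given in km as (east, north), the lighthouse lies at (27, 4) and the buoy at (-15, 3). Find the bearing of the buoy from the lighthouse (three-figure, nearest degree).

Δeast = -15 − 27 = -42.00; Δnorth = 3 − 4 = -1.00.
Bearing = atan2(Δeast, Δnorth) mod 360° = 268.64° ≈ 269°.

269°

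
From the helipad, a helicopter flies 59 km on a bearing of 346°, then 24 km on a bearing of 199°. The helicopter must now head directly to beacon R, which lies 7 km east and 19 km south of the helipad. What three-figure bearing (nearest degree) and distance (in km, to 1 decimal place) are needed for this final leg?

Leg 1 (346°, 59 km): east 59 sin 346° = -14.27, north 59 cos 346° = 57.25
Leg 2 (199°, 24 km): east 24 sin 199° = -7.81, north 24 cos 199° = -22.69
Current position: (-22.09, 34.56). Target: (7, -19). Remaining: Δeast = 29.09, Δnorth = -53.56.
Bearing = atan2(29.09, -53.56) mod 360° = 151.49°; distance = √((29.09)² + (-53.56)²) = 60.944 km.

151°, 60.9 km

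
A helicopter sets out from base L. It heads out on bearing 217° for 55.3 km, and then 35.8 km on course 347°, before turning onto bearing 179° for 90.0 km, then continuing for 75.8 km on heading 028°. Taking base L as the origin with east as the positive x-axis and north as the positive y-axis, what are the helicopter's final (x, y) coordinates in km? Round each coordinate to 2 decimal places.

(-4.18, -32.34)

Leg 1 (217°, 55.3 km): east 55.3 sin 217° = -33.28, north 55.3 cos 217° = -44.16
Leg 2 (347°, 35.8 km): east 35.8 sin 347° = -8.05, north 35.8 cos 347° = 34.88
Leg 3 (179°, 90.0 km): east 90.0 sin 179° = 1.57, north 90.0 cos 179° = -89.99
Leg 4 (028°, 75.8 km): east 75.8 sin 28° = 35.59, north 75.8 cos 28° = 66.93
Summing: -4.18 km east, -32.34 km north → (-4.18, -32.34).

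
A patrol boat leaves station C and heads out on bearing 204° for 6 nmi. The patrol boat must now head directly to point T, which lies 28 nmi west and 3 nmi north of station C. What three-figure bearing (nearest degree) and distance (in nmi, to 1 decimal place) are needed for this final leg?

Leg 1 (204°, 6 nmi): east 6 sin 204° = -2.44, north 6 cos 204° = -5.48
Current position: (-2.44, -5.48). Target: (-28, 3). Remaining: Δeast = -25.56, Δnorth = 8.48.
Bearing = atan2(-25.56, 8.48) mod 360° = 288.36°; distance = √((-25.56)² + (8.48)²) = 26.930 nmi.

288°, 26.9 nmi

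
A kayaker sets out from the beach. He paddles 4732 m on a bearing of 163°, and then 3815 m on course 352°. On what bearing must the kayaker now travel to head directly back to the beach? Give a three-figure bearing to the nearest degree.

311°

Leg 1 (163°, 4732 m): east 4732 sin 163° = 1383.50, north 4732 cos 163° = -4525.23
Leg 2 (352°, 3815 m): east 3815 sin 352° = -530.95, north 3815 cos 352° = 3777.87
Net displacement: 852.56 east, -747.36 north. Direction back to start is (-852.56, 747.36): bearing = atan2(-852.56, 747.36) mod 360° = 311.24° ≈ 311°.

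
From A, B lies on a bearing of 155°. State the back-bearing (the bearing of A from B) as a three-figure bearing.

335°

Back-bearing = 155° + 180° = 335°.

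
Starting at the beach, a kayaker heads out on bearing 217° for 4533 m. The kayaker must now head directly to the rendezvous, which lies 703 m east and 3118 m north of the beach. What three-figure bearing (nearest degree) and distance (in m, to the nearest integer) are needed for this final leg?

027°, 7561 m

Leg 1 (217°, 4533 m): east 4533 sin 217° = -2728.03, north 4533 cos 217° = -3620.21
Current position: (-2728.03, -3620.21). Target: (703, 3118). Remaining: Δeast = 3431.03, Δnorth = 6738.21.
Bearing = atan2(3431.03, 6738.21) mod 360° = 26.98°; distance = √((3431.03)² + (6738.21)²) = 7561.447 m.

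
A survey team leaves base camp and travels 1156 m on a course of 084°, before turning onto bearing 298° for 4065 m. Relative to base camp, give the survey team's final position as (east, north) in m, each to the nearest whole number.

(-2440, 2029)

Leg 1 (084°, 1156 m): east 1156 sin 84° = 1149.67, north 1156 cos 84° = 120.83
Leg 2 (298°, 4065 m): east 4065 sin 298° = -3589.18, north 4065 cos 298° = 1908.40
Summing: -2439.51 m east, 2029.24 m north → (-2440, 2029).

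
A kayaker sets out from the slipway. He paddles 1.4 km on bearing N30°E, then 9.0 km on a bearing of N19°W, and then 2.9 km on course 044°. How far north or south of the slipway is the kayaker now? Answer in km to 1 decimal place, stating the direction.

Leg 1 (N30°E, 1.4 km): east 1.4 sin 30° = 0.70, north 1.4 cos 30° = 1.21
Leg 2 (N19°W, 9.0 km): east 9.0 sin 341° = -2.93, north 9.0 cos 341° = 8.51
Leg 3 (044°, 2.9 km): east 2.9 sin 44° = 2.01, north 2.9 cos 44° = 2.09
Net north component: 11.81 km.

11.8 km north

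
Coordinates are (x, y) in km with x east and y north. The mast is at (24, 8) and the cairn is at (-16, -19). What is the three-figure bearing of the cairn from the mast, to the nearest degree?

236°

Δeast = -16 − 24 = -40.00; Δnorth = -19 − 8 = -27.00.
Bearing = atan2(Δeast, Δnorth) mod 360° = 235.98° ≈ 236°.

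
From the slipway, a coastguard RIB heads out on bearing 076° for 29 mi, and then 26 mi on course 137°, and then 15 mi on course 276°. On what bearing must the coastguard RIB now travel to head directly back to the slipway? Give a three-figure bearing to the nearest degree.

Leg 1 (076°, 29 mi): east 29 sin 76° = 28.14, north 29 cos 76° = 7.02
Leg 2 (137°, 26 mi): east 26 sin 137° = 17.73, north 26 cos 137° = -19.02
Leg 3 (276°, 15 mi): east 15 sin 276° = -14.92, north 15 cos 276° = 1.57
Net displacement: 30.95 east, -10.43 north. Direction back to start is (-30.95, 10.43): bearing = atan2(-30.95, 10.43) mod 360° = 288.62° ≈ 289°.

289°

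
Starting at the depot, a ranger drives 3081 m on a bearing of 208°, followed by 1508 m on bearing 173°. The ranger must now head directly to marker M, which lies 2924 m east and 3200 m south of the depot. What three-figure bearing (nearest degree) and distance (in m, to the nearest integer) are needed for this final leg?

Leg 1 (208°, 3081 m): east 3081 sin 208° = -1446.44, north 3081 cos 208° = -2720.36
Leg 2 (173°, 1508 m): east 1508 sin 173° = 183.78, north 1508 cos 173° = -1496.76
Current position: (-1262.66, -4217.12). Target: (2924, -3200). Remaining: Δeast = 4186.66, Δnorth = 1017.12.
Bearing = atan2(4186.66, 1017.12) mod 360° = 76.34°; distance = √((4186.66)² + (1017.12)²) = 4308.443 m.

076°, 4308 m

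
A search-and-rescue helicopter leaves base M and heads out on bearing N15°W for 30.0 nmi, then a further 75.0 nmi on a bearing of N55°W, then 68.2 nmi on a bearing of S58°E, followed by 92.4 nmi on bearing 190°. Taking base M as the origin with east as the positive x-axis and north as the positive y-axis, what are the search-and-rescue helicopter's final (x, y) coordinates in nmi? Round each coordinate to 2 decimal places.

(-27.41, -55.14)

Leg 1 (N15°W, 30.0 nmi): east 30.0 sin 345° = -7.76, north 30.0 cos 345° = 28.98
Leg 2 (N55°W, 75.0 nmi): east 75.0 sin 305° = -61.44, north 75.0 cos 305° = 43.02
Leg 3 (S58°E, 68.2 nmi): east 68.2 sin 122° = 57.84, north 68.2 cos 122° = -36.14
Leg 4 (190°, 92.4 nmi): east 92.4 sin 190° = -16.05, north 92.4 cos 190° = -91.00
Summing: -27.41 nmi east, -55.14 nmi north → (-27.41, -55.14).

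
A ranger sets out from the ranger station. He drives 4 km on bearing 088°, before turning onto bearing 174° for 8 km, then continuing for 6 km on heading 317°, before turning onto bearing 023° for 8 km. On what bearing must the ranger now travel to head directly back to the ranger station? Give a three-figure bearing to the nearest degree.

Leg 1 (088°, 4 km): east 4 sin 88° = 4.00, north 4 cos 88° = 0.14
Leg 2 (174°, 8 km): east 8 sin 174° = 0.84, north 8 cos 174° = -7.96
Leg 3 (317°, 6 km): east 6 sin 317° = -4.09, north 6 cos 317° = 4.39
Leg 4 (023°, 8 km): east 8 sin 23° = 3.13, north 8 cos 23° = 7.36
Net displacement: 3.87 east, 3.94 north. Direction back to start is (-3.87, -3.94): bearing = atan2(-3.87, -3.94) mod 360° = 224.50° ≈ 225°.

225°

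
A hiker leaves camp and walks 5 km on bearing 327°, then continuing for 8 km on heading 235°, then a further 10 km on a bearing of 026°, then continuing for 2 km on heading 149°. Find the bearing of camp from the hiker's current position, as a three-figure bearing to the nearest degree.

Leg 1 (327°, 5 km): east 5 sin 327° = -2.72, north 5 cos 327° = 4.19
Leg 2 (235°, 8 km): east 8 sin 235° = -6.55, north 8 cos 235° = -4.59
Leg 3 (026°, 10 km): east 10 sin 26° = 4.38, north 10 cos 26° = 8.99
Leg 4 (149°, 2 km): east 2 sin 149° = 1.03, north 2 cos 149° = -1.71
Net displacement: -3.86 east, 6.88 north. Direction back to start is (3.86, -6.88): bearing = atan2(3.86, -6.88) mod 360° = 150.68° ≈ 151°.

151°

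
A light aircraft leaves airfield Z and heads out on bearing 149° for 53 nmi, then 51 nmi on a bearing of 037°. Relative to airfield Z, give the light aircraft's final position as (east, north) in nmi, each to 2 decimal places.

(57.99, -4.70)

Leg 1 (149°, 53 nmi): east 53 sin 149° = 27.30, north 53 cos 149° = -45.43
Leg 2 (037°, 51 nmi): east 51 sin 37° = 30.69, north 51 cos 37° = 40.73
Summing: 57.99 nmi east, -4.70 nmi north → (57.99, -4.70).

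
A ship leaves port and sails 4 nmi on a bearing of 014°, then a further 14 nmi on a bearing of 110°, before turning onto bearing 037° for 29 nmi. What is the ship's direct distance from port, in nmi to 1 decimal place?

38.6 nmi

Leg 1 (014°, 4 nmi): east 4 sin 14° = 0.97, north 4 cos 14° = 3.88
Leg 2 (110°, 14 nmi): east 14 sin 110° = 13.16, north 14 cos 110° = -4.79
Leg 3 (037°, 29 nmi): east 29 sin 37° = 17.45, north 29 cos 37° = 23.16
Net: 31.58 east, 22.25 north. Distance = √((31.58)² + (22.25)²) = 38.630 nmi.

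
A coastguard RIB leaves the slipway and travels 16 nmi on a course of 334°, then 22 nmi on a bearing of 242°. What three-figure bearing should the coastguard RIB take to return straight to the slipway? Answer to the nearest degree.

Leg 1 (334°, 16 nmi): east 16 sin 334° = -7.01, north 16 cos 334° = 14.38
Leg 2 (242°, 22 nmi): east 22 sin 242° = -19.42, north 22 cos 242° = -10.33
Net displacement: -26.44 east, 4.05 north. Direction back to start is (26.44, -4.05): bearing = atan2(26.44, -4.05) mod 360° = 98.71° ≈ 099°.

099°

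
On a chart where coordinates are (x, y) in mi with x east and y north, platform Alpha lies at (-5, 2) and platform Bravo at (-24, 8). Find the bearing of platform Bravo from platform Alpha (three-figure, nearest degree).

288°

Δeast = -24 − -5 = -19.00; Δnorth = 8 − 2 = 6.00.
Bearing = atan2(Δeast, Δnorth) mod 360° = 287.53° ≈ 288°.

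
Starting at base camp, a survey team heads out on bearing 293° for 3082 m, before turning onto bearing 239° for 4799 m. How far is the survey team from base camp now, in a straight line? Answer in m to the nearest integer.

Leg 1 (293°, 3082 m): east 3082 sin 293° = -2837.00, north 3082 cos 293° = 1204.23
Leg 2 (239°, 4799 m): east 4799 sin 239° = -4113.55, north 4799 cos 239° = -2471.67
Net: -6950.54 east, -1267.43 north. Distance = √((-6950.54)² + (-1267.43)²) = 7065.155 m.

7065 m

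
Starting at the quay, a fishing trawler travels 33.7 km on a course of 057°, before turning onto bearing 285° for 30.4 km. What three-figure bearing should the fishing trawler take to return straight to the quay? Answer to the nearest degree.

Leg 1 (057°, 33.7 km): east 33.7 sin 57° = 28.26, north 33.7 cos 57° = 18.35
Leg 2 (285°, 30.4 km): east 30.4 sin 285° = -29.36, north 30.4 cos 285° = 7.87
Net displacement: -1.10 east, 26.22 north. Direction back to start is (1.10, -26.22): bearing = atan2(1.10, -26.22) mod 360° = 177.60° ≈ 178°.

178°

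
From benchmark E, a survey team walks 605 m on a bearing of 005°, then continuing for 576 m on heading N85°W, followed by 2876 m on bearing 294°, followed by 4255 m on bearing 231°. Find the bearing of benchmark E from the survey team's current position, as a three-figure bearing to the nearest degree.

Leg 1 (005°, 605 m): east 605 sin 5° = 52.73, north 605 cos 5° = 602.70
Leg 2 (N85°W, 576 m): east 576 sin 275° = -573.81, north 576 cos 275° = 50.20
Leg 3 (294°, 2876 m): east 2876 sin 294° = -2627.36, north 2876 cos 294° = 1169.77
Leg 4 (231°, 4255 m): east 4255 sin 231° = -3306.76, north 4255 cos 231° = -2677.76
Net displacement: -6455.19 east, -855.08 north. Direction back to start is (6455.19, 855.08): bearing = atan2(6455.19, 855.08) mod 360° = 82.45° ≈ 082°.

082°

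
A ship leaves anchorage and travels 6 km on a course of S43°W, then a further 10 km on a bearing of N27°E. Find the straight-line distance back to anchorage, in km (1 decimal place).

Leg 1 (S43°W, 6 km): east 6 sin 223° = -4.09, north 6 cos 223° = -4.39
Leg 2 (N27°E, 10 km): east 10 sin 27° = 4.54, north 10 cos 27° = 8.91
Net: 0.45 east, 4.52 north. Distance = √((0.45)² + (4.52)²) = 4.544 km.

4.5 km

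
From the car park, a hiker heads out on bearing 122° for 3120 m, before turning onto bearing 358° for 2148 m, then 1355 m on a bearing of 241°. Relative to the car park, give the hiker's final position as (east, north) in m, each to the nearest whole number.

Leg 1 (122°, 3120 m): east 3120 sin 122° = 2645.91, north 3120 cos 122° = -1653.35
Leg 2 (358°, 2148 m): east 2148 sin 358° = -74.96, north 2148 cos 358° = 2146.69
Leg 3 (241°, 1355 m): east 1355 sin 241° = -1185.11, north 1355 cos 241° = -656.92
Summing: 1385.84 m east, -163.57 m north → (1386, -164).

(1386, -164)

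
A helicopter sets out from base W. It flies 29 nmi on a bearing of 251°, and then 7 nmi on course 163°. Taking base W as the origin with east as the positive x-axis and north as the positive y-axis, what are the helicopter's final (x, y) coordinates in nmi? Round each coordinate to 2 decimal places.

(-25.37, -16.14)

Leg 1 (251°, 29 nmi): east 29 sin 251° = -27.42, north 29 cos 251° = -9.44
Leg 2 (163°, 7 nmi): east 7 sin 163° = 2.05, north 7 cos 163° = -6.69
Summing: -25.37 nmi east, -16.14 nmi north → (-25.37, -16.14).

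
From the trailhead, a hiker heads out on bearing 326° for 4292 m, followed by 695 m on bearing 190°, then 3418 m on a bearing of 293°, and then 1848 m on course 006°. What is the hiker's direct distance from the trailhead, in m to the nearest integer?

8157 m

Leg 1 (326°, 4292 m): east 4292 sin 326° = -2400.06, north 4292 cos 326° = 3558.23
Leg 2 (190°, 695 m): east 695 sin 190° = -120.69, north 695 cos 190° = -684.44
Leg 3 (293°, 3418 m): east 3418 sin 293° = -3146.29, north 3418 cos 293° = 1335.52
Leg 4 (006°, 1848 m): east 1848 sin 6° = 193.17, north 1848 cos 6° = 1837.88
Net: -5473.86 east, 6047.18 north. Distance = √((-5473.86)² + (6047.18)²) = 8156.688 m.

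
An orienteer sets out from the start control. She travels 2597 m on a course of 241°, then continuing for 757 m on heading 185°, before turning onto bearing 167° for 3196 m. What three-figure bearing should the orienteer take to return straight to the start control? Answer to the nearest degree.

Leg 1 (241°, 2597 m): east 2597 sin 241° = -2271.39, north 2597 cos 241° = -1259.05
Leg 2 (185°, 757 m): east 757 sin 185° = -65.98, north 757 cos 185° = -754.12
Leg 3 (167°, 3196 m): east 3196 sin 167° = 718.94, north 3196 cos 167° = -3114.09
Net displacement: -1618.42 east, -5127.26 north. Direction back to start is (1618.42, 5127.26): bearing = atan2(1618.42, 5127.26) mod 360° = 17.52° ≈ 018°.

018°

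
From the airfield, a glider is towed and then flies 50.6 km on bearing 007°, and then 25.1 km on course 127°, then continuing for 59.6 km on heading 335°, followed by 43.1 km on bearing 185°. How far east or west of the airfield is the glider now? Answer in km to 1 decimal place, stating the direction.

Leg 1 (007°, 50.6 km): east 50.6 sin 7° = 6.17, north 50.6 cos 7° = 50.22
Leg 2 (127°, 25.1 km): east 25.1 sin 127° = 20.05, north 25.1 cos 127° = -15.11
Leg 3 (335°, 59.6 km): east 59.6 sin 335° = -25.19, north 59.6 cos 335° = 54.02
Leg 4 (185°, 43.1 km): east 43.1 sin 185° = -3.76, north 43.1 cos 185° = -42.94
Net east component: -2.73 km.

2.7 km west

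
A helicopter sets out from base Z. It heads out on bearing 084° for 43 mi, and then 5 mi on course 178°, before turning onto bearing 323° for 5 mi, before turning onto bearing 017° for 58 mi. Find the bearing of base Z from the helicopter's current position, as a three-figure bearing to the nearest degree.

224°

Leg 1 (084°, 43 mi): east 43 sin 84° = 42.76, north 43 cos 84° = 4.49
Leg 2 (178°, 5 mi): east 5 sin 178° = 0.17, north 5 cos 178° = -5.00
Leg 3 (323°, 5 mi): east 5 sin 323° = -3.01, north 5 cos 323° = 3.99
Leg 4 (017°, 58 mi): east 58 sin 17° = 16.96, north 58 cos 17° = 55.47
Net displacement: 56.89 east, 58.96 north. Direction back to start is (-56.89, -58.96): bearing = atan2(-56.89, -58.96) mod 360° = 223.98° ≈ 224°.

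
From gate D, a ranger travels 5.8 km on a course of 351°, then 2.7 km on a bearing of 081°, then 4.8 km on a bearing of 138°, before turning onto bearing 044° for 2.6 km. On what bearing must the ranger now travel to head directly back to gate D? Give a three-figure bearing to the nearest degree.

237°

Leg 1 (351°, 5.8 km): east 5.8 sin 351° = -0.91, north 5.8 cos 351° = 5.73
Leg 2 (081°, 2.7 km): east 2.7 sin 81° = 2.67, north 2.7 cos 81° = 0.42
Leg 3 (138°, 4.8 km): east 4.8 sin 138° = 3.21, north 4.8 cos 138° = -3.57
Leg 4 (044°, 2.6 km): east 2.6 sin 44° = 1.81, north 2.6 cos 44° = 1.87
Net displacement: 6.78 east, 4.45 north. Direction back to start is (-6.78, -4.45): bearing = atan2(-6.78, -4.45) mod 360° = 236.69° ≈ 237°.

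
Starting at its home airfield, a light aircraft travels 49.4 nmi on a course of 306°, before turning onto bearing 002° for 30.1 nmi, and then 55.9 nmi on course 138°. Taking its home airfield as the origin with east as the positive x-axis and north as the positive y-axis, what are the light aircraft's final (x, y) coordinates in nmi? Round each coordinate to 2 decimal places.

Leg 1 (306°, 49.4 nmi): east 49.4 sin 306° = -39.97, north 49.4 cos 306° = 29.04
Leg 2 (002°, 30.1 nmi): east 30.1 sin 2° = 1.05, north 30.1 cos 2° = 30.08
Leg 3 (138°, 55.9 nmi): east 55.9 sin 138° = 37.40, north 55.9 cos 138° = -41.54
Summing: -1.51 nmi east, 17.58 nmi north → (-1.51, 17.58).

(-1.51, 17.58)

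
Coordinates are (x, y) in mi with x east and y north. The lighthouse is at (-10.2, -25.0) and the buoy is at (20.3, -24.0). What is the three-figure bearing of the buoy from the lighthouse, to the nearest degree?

088°

Δeast = 20.3 − -10.2 = 30.50; Δnorth = -24.0 − -25.0 = 1.00.
Bearing = atan2(Δeast, Δnorth) mod 360° = 88.12° ≈ 088°.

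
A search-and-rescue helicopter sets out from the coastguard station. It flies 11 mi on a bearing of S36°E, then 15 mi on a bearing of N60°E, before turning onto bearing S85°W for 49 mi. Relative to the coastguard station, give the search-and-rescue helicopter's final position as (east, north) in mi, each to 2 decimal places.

Leg 1 (S36°E, 11 mi): east 11 sin 144° = 6.47, north 11 cos 144° = -8.90
Leg 2 (N60°E, 15 mi): east 15 sin 60° = 12.99, north 15 cos 60° = 7.50
Leg 3 (S85°W, 49 mi): east 49 sin 265° = -48.81, north 49 cos 265° = -4.27
Summing: -29.36 mi east, -5.67 mi north → (-29.36, -5.67).

(-29.36, -5.67)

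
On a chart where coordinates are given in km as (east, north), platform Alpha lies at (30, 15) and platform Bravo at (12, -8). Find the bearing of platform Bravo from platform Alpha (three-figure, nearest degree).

Δeast = 12 − 30 = -18.00; Δnorth = -8 − 15 = -23.00.
Bearing = atan2(Δeast, Δnorth) mod 360° = 218.05° ≈ 218°.

218°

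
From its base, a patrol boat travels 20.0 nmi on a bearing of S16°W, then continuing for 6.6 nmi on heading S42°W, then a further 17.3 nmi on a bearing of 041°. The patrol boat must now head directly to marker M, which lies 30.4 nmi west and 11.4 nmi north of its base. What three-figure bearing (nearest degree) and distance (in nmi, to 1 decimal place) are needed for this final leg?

Leg 1 (S16°W, 20.0 nmi): east 20.0 sin 196° = -5.51, north 20.0 cos 196° = -19.23
Leg 2 (S42°W, 6.6 nmi): east 6.6 sin 222° = -4.42, north 6.6 cos 222° = -4.90
Leg 3 (041°, 17.3 nmi): east 17.3 sin 41° = 11.35, north 17.3 cos 41° = 13.06
Current position: (1.42, -11.07). Target: (-30.4, 11.4). Remaining: Δeast = -31.82, Δnorth = 22.47.
Bearing = atan2(-31.82, 22.47) mod 360° = 305.23°; distance = √((-31.82)² + (22.47)²) = 38.957 nmi.

305°, 39.0 nmi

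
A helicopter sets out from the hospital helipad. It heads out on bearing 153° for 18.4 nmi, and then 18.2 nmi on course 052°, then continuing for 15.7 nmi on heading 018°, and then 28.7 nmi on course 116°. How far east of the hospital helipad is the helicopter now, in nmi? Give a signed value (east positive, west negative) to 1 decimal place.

Leg 1 (153°, 18.4 nmi): east 18.4 sin 153° = 8.35, north 18.4 cos 153° = -16.39
Leg 2 (052°, 18.2 nmi): east 18.2 sin 52° = 14.34, north 18.2 cos 52° = 11.21
Leg 3 (018°, 15.7 nmi): east 15.7 sin 18° = 4.85, north 15.7 cos 18° = 14.93
Leg 4 (116°, 28.7 nmi): east 28.7 sin 116° = 25.80, north 28.7 cos 116° = -12.58
Net east component: 53.34 nmi.

53.3 nmi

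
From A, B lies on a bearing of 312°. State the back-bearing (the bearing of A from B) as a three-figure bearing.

132°

Back-bearing = 312° − 180° = 132°.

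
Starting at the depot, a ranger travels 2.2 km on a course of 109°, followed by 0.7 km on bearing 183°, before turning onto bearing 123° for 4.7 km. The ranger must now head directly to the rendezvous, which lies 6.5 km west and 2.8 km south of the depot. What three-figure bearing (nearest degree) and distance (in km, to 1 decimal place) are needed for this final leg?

275°, 12.5 km

Leg 1 (109°, 2.2 km): east 2.2 sin 109° = 2.08, north 2.2 cos 109° = -0.72
Leg 2 (183°, 0.7 km): east 0.7 sin 183° = -0.04, north 0.7 cos 183° = -0.70
Leg 3 (123°, 4.7 km): east 4.7 sin 123° = 3.94, north 4.7 cos 123° = -2.56
Current position: (5.99, -3.98). Target: (-6.5, -2.8). Remaining: Δeast = -12.49, Δnorth = 1.18.
Bearing = atan2(-12.49, 1.18) mod 360° = 275.38°; distance = √((-12.49)² + (1.18)²) = 12.540 km.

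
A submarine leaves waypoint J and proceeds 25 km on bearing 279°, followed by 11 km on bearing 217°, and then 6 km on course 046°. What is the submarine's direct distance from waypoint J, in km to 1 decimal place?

Leg 1 (279°, 25 km): east 25 sin 279° = -24.69, north 25 cos 279° = 3.91
Leg 2 (217°, 11 km): east 11 sin 217° = -6.62, north 11 cos 217° = -8.78
Leg 3 (046°, 6 km): east 6 sin 46° = 4.32, north 6 cos 46° = 4.17
Net: -27.00 east, -0.71 north. Distance = √((-27.00)² + (-0.71)²) = 27.005 km.

27.0 km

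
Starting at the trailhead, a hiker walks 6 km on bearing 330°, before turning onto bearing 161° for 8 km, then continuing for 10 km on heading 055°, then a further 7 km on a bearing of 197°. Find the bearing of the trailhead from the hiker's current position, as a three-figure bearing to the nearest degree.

300°

Leg 1 (330°, 6 km): east 6 sin 330° = -3.00, north 6 cos 330° = 5.20
Leg 2 (161°, 8 km): east 8 sin 161° = 2.60, north 8 cos 161° = -7.56
Leg 3 (055°, 10 km): east 10 sin 55° = 8.19, north 10 cos 55° = 5.74
Leg 4 (197°, 7 km): east 7 sin 197° = -2.05, north 7 cos 197° = -6.69
Net displacement: 5.75 east, -3.33 north. Direction back to start is (-5.75, 3.33): bearing = atan2(-5.75, 3.33) mod 360° = 300.05° ≈ 300°.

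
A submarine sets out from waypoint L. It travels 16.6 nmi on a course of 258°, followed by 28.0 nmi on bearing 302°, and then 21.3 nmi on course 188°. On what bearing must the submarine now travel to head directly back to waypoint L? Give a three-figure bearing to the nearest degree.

Leg 1 (258°, 16.6 nmi): east 16.6 sin 258° = -16.24, north 16.6 cos 258° = -3.45
Leg 2 (302°, 28.0 nmi): east 28.0 sin 302° = -23.75, north 28.0 cos 302° = 14.84
Leg 3 (188°, 21.3 nmi): east 21.3 sin 188° = -2.96, north 21.3 cos 188° = -21.09
Net displacement: -42.95 east, -9.71 north. Direction back to start is (42.95, 9.71): bearing = atan2(42.95, 9.71) mod 360° = 77.26° ≈ 077°.

077°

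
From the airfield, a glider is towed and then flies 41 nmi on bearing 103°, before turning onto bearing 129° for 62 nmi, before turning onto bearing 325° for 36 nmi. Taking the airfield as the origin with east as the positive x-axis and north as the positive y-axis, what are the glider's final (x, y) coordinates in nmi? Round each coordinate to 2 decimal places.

Leg 1 (103°, 41 nmi): east 41 sin 103° = 39.95, north 41 cos 103° = -9.22
Leg 2 (129°, 62 nmi): east 62 sin 129° = 48.18, north 62 cos 129° = -39.02
Leg 3 (325°, 36 nmi): east 36 sin 325° = -20.65, north 36 cos 325° = 29.49
Summing: 67.48 nmi east, -18.75 nmi north → (67.48, -18.75).

(67.48, -18.75)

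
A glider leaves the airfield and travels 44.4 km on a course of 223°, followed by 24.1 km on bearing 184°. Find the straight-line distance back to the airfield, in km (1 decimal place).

64.9 km

Leg 1 (223°, 44.4 km): east 44.4 sin 223° = -30.28, north 44.4 cos 223° = -32.47
Leg 2 (184°, 24.1 km): east 24.1 sin 184° = -1.68, north 24.1 cos 184° = -24.04
Net: -31.96 east, -56.51 north. Distance = √((-31.96)² + (-56.51)²) = 64.926 km.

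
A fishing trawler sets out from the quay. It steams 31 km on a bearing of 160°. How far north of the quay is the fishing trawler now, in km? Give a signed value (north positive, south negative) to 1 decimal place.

-29.1 km

Leg 1 (160°, 31 km): east 31 sin 160° = 10.60, north 31 cos 160° = -29.13
Net north component: -29.13 km.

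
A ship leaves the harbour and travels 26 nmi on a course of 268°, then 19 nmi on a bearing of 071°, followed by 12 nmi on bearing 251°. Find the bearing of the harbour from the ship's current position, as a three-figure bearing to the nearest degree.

094°

Leg 1 (268°, 26 nmi): east 26 sin 268° = -25.98, north 26 cos 268° = -0.91
Leg 2 (071°, 19 nmi): east 19 sin 71° = 17.96, north 19 cos 71° = 6.19
Leg 3 (251°, 12 nmi): east 12 sin 251° = -11.35, north 12 cos 251° = -3.91
Net displacement: -19.37 east, 1.37 north. Direction back to start is (19.37, -1.37): bearing = atan2(19.37, -1.37) mod 360° = 94.05° ≈ 094°.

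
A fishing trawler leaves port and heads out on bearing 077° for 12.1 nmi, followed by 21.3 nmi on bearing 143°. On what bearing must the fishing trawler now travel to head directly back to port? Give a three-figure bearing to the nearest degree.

300°

Leg 1 (077°, 12.1 nmi): east 12.1 sin 77° = 11.79, north 12.1 cos 77° = 2.72
Leg 2 (143°, 21.3 nmi): east 21.3 sin 143° = 12.82, north 21.3 cos 143° = -17.01
Net displacement: 24.61 east, -14.29 north. Direction back to start is (-24.61, 14.29): bearing = atan2(-24.61, 14.29) mod 360° = 300.14° ≈ 300°.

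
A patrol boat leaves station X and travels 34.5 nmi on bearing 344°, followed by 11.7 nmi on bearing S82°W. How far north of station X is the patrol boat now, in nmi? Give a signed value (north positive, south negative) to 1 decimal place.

31.5 nmi

Leg 1 (344°, 34.5 nmi): east 34.5 sin 344° = -9.51, north 34.5 cos 344° = 33.16
Leg 2 (S82°W, 11.7 nmi): east 11.7 sin 262° = -11.59, north 11.7 cos 262° = -1.63
Net north component: 31.54 nmi.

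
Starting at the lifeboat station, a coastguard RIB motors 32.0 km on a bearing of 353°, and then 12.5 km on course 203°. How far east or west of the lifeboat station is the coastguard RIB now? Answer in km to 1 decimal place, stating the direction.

8.8 km west

Leg 1 (353°, 32.0 km): east 32.0 sin 353° = -3.90, north 32.0 cos 353° = 31.76
Leg 2 (203°, 12.5 km): east 12.5 sin 203° = -4.88, north 12.5 cos 203° = -11.51
Net east component: -8.78 km.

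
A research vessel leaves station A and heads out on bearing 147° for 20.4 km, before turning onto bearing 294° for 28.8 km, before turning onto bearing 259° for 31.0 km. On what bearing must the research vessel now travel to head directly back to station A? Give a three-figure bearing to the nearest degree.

076°

Leg 1 (147°, 20.4 km): east 20.4 sin 147° = 11.11, north 20.4 cos 147° = -17.11
Leg 2 (294°, 28.8 km): east 28.8 sin 294° = -26.31, north 28.8 cos 294° = 11.71
Leg 3 (259°, 31.0 km): east 31.0 sin 259° = -30.43, north 31.0 cos 259° = -5.92
Net displacement: -45.63 east, -11.31 north. Direction back to start is (45.63, 11.31): bearing = atan2(45.63, 11.31) mod 360° = 76.08° ≈ 076°.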